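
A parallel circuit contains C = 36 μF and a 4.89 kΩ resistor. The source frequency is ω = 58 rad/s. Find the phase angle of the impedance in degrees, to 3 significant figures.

X_C = 1/(ωC) = 479 Ω
Parallel: admittances add. Y = 1/R + jωC
Y = (0.000204 + j0.00209) S
|Y| = 0.00210 S → |Z| = 1/|Y| = 477 Ω, ∠Z = −∠Y = -84.4°

-84.4°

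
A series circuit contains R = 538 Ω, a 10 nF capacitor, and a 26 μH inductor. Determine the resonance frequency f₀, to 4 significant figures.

312.1 kHz

ω₀ = 1/√(LC) = 1/√(2.6e-05 × 1e-08) = 1.961e+06 rad/s
f₀ = ω₀/(2π) = 312.1 kHz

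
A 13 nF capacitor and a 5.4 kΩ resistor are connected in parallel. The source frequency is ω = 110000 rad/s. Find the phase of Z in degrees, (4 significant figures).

-82.62°

X_C = 1/(ωC) = 699.3 Ω
Parallel: admittances add. Y = 1/R + jωC
Y = (0.0001852 + j0.001430) S
|Y| = 0.001442 S → |Z| = 1/|Y| = 693.5 Ω, ∠Z = −∠Y = -82.62°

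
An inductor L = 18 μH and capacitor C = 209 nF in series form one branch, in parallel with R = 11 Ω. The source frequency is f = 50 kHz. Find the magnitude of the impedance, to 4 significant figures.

ω = 2πf = 314200 rad/s
X_L = ωL = 5.655 Ω
X_C = 1/(ωC) = 15.23 Ω
Branch 1: Z₁ = R = 11.00 Ω
Branch 2 (series LC): Z₂ = j(X_L − X_C) = −j9.575 Ω
Parallel: Z = Z₁Z₂/(Z₁+Z₂), |Z| = 7.222 Ω, ∠Z = -48.96°

7.222 Ω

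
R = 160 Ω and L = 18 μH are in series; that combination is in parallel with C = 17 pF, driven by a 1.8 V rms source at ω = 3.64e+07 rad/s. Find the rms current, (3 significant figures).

X_L = ωL = 655 Ω
X_C = 1/(ωC) = 1620 Ω
Branch 1 (R+jX_L): Z₁ = 160 + j655 Ω, |Z₁| = 674 Ω
Branch 2 (−jX_C): Z₂ = −j1620 Ω
Parallel: Z = Z₁Z₂/(Z₁+Z₂), |Z| = 1120 Ω, ∠Z = 66.8°
I = V/|Z| = 1.8/1120 = 1.61 mA

1.61 mA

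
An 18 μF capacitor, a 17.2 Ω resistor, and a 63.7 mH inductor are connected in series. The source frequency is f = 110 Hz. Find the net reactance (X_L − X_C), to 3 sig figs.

-36.4 Ω

ω = 2πf = 691.2 rad/s
X_L = ωL = 44.0 Ω
X_C = 1/(ωC) = 80.4 Ω
X = 44.0 − 80.4 = -36.4 Ω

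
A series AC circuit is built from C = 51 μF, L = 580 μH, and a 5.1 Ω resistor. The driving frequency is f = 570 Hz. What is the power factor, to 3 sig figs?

ω = 2πf = 3581 rad/s
X_L = ωL = 2.08 Ω
X_C = 1/(ωC) = 5.47 Ω
Net reactance X = X_L − X_C = -3.40 Ω
Z = 5.10 − j3.40 Ω
|Z| = √(5.10² + 3.40²) = 6.13 Ω
∠Z = arctan(-3.40/5.10) = -33.7°
cos φ = cos(-33.7°) = 0.832

0.832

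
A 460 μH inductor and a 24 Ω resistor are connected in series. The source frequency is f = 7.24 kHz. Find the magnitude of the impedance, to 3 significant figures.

31.8 Ω

ω = 2πf = 45490 rad/s
X_L = ωL = 20.9 Ω
Z = 24.0 + j20.9 Ω
|Z| = √(24.0² + 20.9²) = 31.8 Ω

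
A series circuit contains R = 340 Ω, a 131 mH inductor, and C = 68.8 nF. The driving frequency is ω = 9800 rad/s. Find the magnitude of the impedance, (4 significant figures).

X_L = ωL = 1284 Ω
X_C = 1/(ωC) = 1483 Ω
Net reactance X = X_L − X_C = -199.4 Ω
Z = 340.0 − j199.4 Ω
|Z| = √(340.0² + 199.4²) = 394.1 Ω

394.1 Ω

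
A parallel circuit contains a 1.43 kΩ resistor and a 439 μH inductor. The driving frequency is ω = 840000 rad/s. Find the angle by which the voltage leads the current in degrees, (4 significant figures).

X_L = ωL = 368.8 Ω
Parallel: admittances add. Y = 1/R + 1/(jωL)
Y = (0.0006993 − j0.002712) S
|Y| = 0.002801 S → |Z| = 1/|Y| = 357.1 Ω, ∠Z = −∠Y = 75.54°

75.54°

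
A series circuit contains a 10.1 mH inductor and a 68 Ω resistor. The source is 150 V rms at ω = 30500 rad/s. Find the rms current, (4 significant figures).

475.5 mA

X_L = ωL = 308.1 Ω
Z = 68.00 + j308.1 Ω
|Z| = √(68.00² + 308.1²) = 315.5 Ω
I = V/|Z| = 150/315.5 = 475.5 mA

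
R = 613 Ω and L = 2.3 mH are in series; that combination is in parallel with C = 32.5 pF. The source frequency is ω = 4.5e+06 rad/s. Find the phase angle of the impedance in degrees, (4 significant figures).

-83.49°

X_L = ωL = 10350 Ω
X_C = 1/(ωC) = 6838 Ω
Branch 1 (R+jX_L): Z₁ = 613.0 + j10350 Ω, |Z₁| = 10370 Ω
Branch 2 (−jX_C): Z₂ = −j6838 Ω
Parallel: Z = Z₁Z₂/(Z₁+Z₂), |Z| = 19880 Ω, ∠Z = -83.49°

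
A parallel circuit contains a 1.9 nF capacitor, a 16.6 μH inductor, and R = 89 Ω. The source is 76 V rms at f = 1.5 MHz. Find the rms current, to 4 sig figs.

ω = 2πf = 9.425e+06 rad/s
X_L = ωL = 156.5 Ω
X_C = 1/(ωC) = 55.84 Ω
Parallel: admittances add. Y = 1/R + 1/(jωL) + jωC
Y = (0.01124 + j0.01152) S
|Y| = 0.01609 S → |Z| = 1/|Y| = 62.16 Ω, ∠Z = −∠Y = -45.70°
I = V/|Z| = 76/62.16 = 1.223 A

1.223 A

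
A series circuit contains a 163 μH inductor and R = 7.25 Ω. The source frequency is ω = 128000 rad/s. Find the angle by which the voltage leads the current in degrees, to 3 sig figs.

X_L = ωL = 20.9 Ω
Z = 7.25 + j20.9 Ω
|Z| = √(7.25² + 20.9²) = 22.1 Ω
∠Z = arctan(20.9/7.25) = 70.8°

70.8°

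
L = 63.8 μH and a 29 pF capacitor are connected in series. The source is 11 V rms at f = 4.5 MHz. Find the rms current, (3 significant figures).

ω = 2πf = 2.827e+07 rad/s
X_L = ωL = 1800 Ω
X_C = 1/(ωC) = 1220 Ω
Net reactance X = X_L − X_C = 584 Ω
Z = j584 Ω
|Z| = √(0² + 584²) = 584 Ω
I = V/|Z| = 11/584 = 18.8 mA

18.8 mA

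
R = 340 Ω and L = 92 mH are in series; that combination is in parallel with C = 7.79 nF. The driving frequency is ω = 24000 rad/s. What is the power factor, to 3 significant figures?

X_L = ωL = 2210 Ω
X_C = 1/(ωC) = 5350 Ω
Branch 1 (R+jX_L): Z₁ = 340 + j2210 Ω, |Z₁| = 2230 Ω
Branch 2 (−jX_C): Z₂ = −j5350 Ω
Parallel: Z = Z₁Z₂/(Z₁+Z₂), |Z| = 3780 Ω, ∠Z = 75.1°
cos φ = cos(75.1°) = 0.258

0.258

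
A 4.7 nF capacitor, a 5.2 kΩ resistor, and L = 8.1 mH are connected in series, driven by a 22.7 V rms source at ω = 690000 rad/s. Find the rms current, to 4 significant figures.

3.063 mA

X_L = ωL = 5589 Ω
X_C = 1/(ωC) = 308.4 Ω
Net reactance X = X_L − X_C = 5281 Ω
Z = 5200 + j5281 Ω
|Z| = √(5200² + 5281²) = 7411 Ω
I = V/|Z| = 22.7/7411 = 3.063 mA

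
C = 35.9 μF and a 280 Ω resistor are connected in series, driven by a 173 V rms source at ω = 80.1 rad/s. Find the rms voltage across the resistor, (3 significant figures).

108 V

X_C = 1/(ωC) = 348 Ω
Z = 280 − j348 Ω
|Z| = √(280² + 348²) = 446 Ω
I = V/|Z| = 387 mA
V_R = I·|Z_R| = 0.387 × 280 = 108 V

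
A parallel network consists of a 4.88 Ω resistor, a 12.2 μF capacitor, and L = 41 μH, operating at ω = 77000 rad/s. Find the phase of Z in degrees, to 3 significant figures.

X_L = ωL = 3.16 Ω
X_C = 1/(ωC) = 1.06 Ω
Parallel: admittances add. Y = 1/R + 1/(jωL) + jωC
Y = (0.205 + j0.623) S
|Y| = 0.655 S → |Z| = 1/|Y| = 1.53 Ω, ∠Z = −∠Y = -71.8°

-71.8°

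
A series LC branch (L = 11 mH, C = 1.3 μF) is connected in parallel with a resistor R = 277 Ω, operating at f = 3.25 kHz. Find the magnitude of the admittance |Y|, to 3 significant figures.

6.45 mS

ω = 2πf = 20420 rad/s
X_L = ωL = 225 Ω
X_C = 1/(ωC) = 37.7 Ω
Branch 1: Z₁ = R = 277 Ω
Branch 2 (series LC): Z₂ = j(X_L − X_C) = j187 Ω
Parallel: Z = Z₁Z₂/(Z₁+Z₂), |Z| = 155 Ω, ∠Z = 56.0°
|Y| = 1/|Z| = 6.45 mS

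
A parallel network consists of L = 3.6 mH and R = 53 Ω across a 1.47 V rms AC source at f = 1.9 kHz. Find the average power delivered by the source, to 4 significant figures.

ω = 2πf = 11940 rad/s
X_L = ωL = 42.98 Ω
Parallel: admittances add. Y = 1/R + 1/(jωL)
Y = (0.01887 − j0.02327) S
|Y| = 0.02996 S → |Z| = 1/|Y| = 33.38 Ω, ∠Z = −∠Y = 50.96°
I = V/|Z| = 44.04 mA
P = VI cos φ = 1.47 × 0.04404 × cos(50.96°) = 40.77 mW

40.77 mW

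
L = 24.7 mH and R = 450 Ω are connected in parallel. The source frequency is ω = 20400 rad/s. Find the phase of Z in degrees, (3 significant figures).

41.8°

X_L = ωL = 504 Ω
Parallel: admittances add. Y = 1/R + 1/(jωL)
Y = (0.00222 − j0.00198) S
|Y| = 0.00298 S → |Z| = 1/|Y| = 336 Ω, ∠Z = −∠Y = 41.8°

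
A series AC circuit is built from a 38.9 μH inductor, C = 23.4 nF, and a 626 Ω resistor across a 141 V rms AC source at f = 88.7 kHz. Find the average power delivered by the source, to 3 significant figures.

ω = 2πf = 557300 rad/s
X_L = ωL = 21.7 Ω
X_C = 1/(ωC) = 76.7 Ω
Net reactance X = X_L − X_C = -55.0 Ω
Z = 626 − j55.0 Ω
|Z| = √(626² + 55.0²) = 628 Ω
∠Z = arctan(-55.0/626) = -5.02°
I = V/|Z| = 224 mA
P = VI cos φ = 141 × 0.224 × cos(-5.02°) = 31.5 W

31.5 W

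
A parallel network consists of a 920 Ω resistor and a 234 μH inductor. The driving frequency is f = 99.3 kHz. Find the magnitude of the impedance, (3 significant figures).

144 Ω

ω = 2πf = 623900 rad/s
X_L = ωL = 146 Ω
Parallel: admittances add. Y = 1/R + 1/(jωL)
Y = (0.00109 − j0.00685) S
|Y| = 0.00694 S → |Z| = 1/|Y| = 144 Ω, ∠Z = −∠Y = 81.0°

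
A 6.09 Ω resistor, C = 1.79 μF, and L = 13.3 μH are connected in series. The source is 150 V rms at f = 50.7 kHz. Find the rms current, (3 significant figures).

22.8 A

ω = 2πf = 318600 rad/s
X_L = ωL = 4.24 Ω
X_C = 1/(ωC) = 1.75 Ω
Net reactance X = X_L − X_C = 2.48 Ω
Z = 6.09 + j2.48 Ω
|Z| = √(6.09² + 2.48²) = 6.58 Ω
I = V/|Z| = 150/6.58 = 22.8 A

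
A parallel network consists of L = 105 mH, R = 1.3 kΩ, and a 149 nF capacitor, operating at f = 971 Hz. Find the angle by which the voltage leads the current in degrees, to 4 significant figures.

ω = 2πf = 6101 rad/s
X_L = ωL = 640.6 Ω
X_C = 1/(ωC) = 1100 Ω
Parallel: admittances add. Y = 1/R + 1/(jωL) + jωC
Y = (0.0007692 − j0.0006520) S
|Y| = 0.001008 S → |Z| = 1/|Y| = 991.7 Ω, ∠Z = −∠Y = 40.28°

40.28°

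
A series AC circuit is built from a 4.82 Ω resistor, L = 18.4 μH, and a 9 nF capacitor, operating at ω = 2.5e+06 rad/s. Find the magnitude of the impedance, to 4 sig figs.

5.065 Ω

X_L = ωL = 46.00 Ω
X_C = 1/(ωC) = 44.44 Ω
Net reactance X = X_L − X_C = 1.556 Ω
Z = 4.820 + j1.556 Ω
|Z| = √(4.820² + 1.556²) = 5.065 Ω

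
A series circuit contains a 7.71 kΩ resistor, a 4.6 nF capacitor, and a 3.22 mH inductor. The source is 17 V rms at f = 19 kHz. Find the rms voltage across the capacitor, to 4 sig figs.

3.947 V

ω = 2πf = 119400 rad/s
X_L = ωL = 384.4 Ω
X_C = 1/(ωC) = 1821 Ω
Net reactance X = X_L − X_C = -1437 Ω
Z = 7710 − j1437 Ω
|Z| = √(7710² + 1437²) = 7843 Ω
I = V/|Z| = 2.168 mA
V_C = I·|Z_C| = 0.002168 × 1821 = 3.947 V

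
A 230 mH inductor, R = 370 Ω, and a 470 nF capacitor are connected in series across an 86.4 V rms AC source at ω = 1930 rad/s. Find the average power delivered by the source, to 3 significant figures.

X_L = ωL = 444 Ω
X_C = 1/(ωC) = 1100 Ω
Net reactance X = X_L − X_C = -659 Ω
Z = 370 − j659 Ω
|Z| = √(370² + 659²) = 755 Ω
∠Z = arctan(-659/370) = -60.7°
I = V/|Z| = 114 mA
P = VI cos φ = 86.4 × 0.114 × cos(-60.7°) = 4.84 W

4.84 W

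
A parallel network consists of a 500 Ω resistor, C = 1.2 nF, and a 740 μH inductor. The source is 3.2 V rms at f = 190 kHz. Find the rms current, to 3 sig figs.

6.47 mA

ω = 2πf = 1.194e+06 rad/s
X_L = ωL = 883 Ω
X_C = 1/(ωC) = 698 Ω
Parallel: admittances add. Y = 1/R + 1/(jωL) + jωC
Y = (0.00200 + j0.000301) S
|Y| = 0.00202 S → |Z| = 1/|Y| = 494 Ω, ∠Z = −∠Y = -8.55°
I = V/|Z| = 3.2/494 = 6.47 mA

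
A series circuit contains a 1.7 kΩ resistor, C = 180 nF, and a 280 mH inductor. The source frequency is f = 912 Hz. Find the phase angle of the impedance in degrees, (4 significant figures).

20.48°

ω = 2πf = 5730 rad/s
X_L = ωL = 1604 Ω
X_C = 1/(ωC) = 969.5 Ω
Net reactance X = X_L − X_C = 635.0 Ω
Z = 1700 + j635.0 Ω
|Z| = √(1700² + 635.0²) = 1815 Ω
∠Z = arctan(635.0/1700) = 20.48°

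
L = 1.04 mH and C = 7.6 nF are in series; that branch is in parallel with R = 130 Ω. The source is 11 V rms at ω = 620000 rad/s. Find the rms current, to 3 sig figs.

X_L = ωL = 645 Ω
X_C = 1/(ωC) = 212 Ω
Branch 1: Z₁ = R = 130 Ω
Branch 2 (series LC): Z₂ = j(X_L − X_C) = j433 Ω
Parallel: Z = Z₁Z₂/(Z₁+Z₂), |Z| = 124 Ω, ∠Z = 16.7°
I = V/|Z| = 11/124 = 88.4 mA

88.4 mA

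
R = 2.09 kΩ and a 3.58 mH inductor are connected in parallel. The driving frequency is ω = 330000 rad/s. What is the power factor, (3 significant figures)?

0.492

X_L = ωL = 1180 Ω
Parallel: admittances add. Y = 1/R + 1/(jωL)
Y = (0.000478 − j0.000846) S
|Y| = 0.000972 S → |Z| = 1/|Y| = 1030 Ω, ∠Z = −∠Y = 60.5°
cos φ = cos(60.5°) = 0.492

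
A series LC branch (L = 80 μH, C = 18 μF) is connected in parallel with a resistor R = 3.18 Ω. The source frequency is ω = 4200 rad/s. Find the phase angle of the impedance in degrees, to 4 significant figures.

-13.86°

X_L = ωL = 0.3360 Ω
X_C = 1/(ωC) = 13.23 Ω
Branch 1: Z₁ = R = 3.180 Ω
Branch 2 (series LC): Z₂ = j(X_L − X_C) = −j12.89 Ω
Parallel: Z = Z₁Z₂/(Z₁+Z₂), |Z| = 3.087 Ω, ∠Z = -13.86°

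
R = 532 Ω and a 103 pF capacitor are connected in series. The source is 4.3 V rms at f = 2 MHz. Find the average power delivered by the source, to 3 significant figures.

ω = 2πf = 1.257e+07 rad/s
X_C = 1/(ωC) = 773 Ω
Z = 532 − j773 Ω
|Z| = √(532² + 773²) = 938 Ω
∠Z = arctan(-773/532) = -55.4°
I = V/|Z| = 4.58 mA
P = VI cos φ = 4.3 × 0.00458 × cos(-55.4°) = 11.2 mW

11.2 mW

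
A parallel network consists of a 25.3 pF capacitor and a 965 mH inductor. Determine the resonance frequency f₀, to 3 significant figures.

ω₀ = 1/√(LC) = 1/√(0.965 × 2.53e-11) = 202400 rad/s
f₀ = ω₀/(2π) = 32.2 kHz

32.2 kHz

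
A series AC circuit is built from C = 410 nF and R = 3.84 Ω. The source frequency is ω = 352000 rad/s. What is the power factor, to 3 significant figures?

0.485

X_C = 1/(ωC) = 6.93 Ω
Z = 3.84 − j6.93 Ω
|Z| = √(3.84² + 6.93²) = 7.92 Ω
∠Z = arctan(-6.93/3.84) = -61.0°
cos φ = cos(-61.0°) = 0.485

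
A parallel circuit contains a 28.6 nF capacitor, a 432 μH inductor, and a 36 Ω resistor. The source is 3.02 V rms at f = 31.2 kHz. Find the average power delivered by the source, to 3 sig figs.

253 mW

ω = 2πf = 196000 rad/s
X_L = ωL = 84.7 Ω
X_C = 1/(ωC) = 178 Ω
Parallel: admittances add. Y = 1/R + 1/(jωL) + jωC
Y = (0.0278 − j0.00620) S
|Y| = 0.0285 S → |Z| = 1/|Y| = 35.1 Ω, ∠Z = −∠Y = 12.6°
I = V/|Z| = 86.0 mA
P = VI cos φ = 3.02 × 0.0860 × cos(12.6°) = 253 mW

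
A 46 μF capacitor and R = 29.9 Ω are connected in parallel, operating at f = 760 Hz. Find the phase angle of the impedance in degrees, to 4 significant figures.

-81.34°

ω = 2πf = 4775 rad/s
X_C = 1/(ωC) = 4.552 Ω
Parallel: admittances add. Y = 1/R + jωC
Y = (0.03344 + j0.2197) S
|Y| = 0.2222 S → |Z| = 1/|Y| = 4.501 Ω, ∠Z = −∠Y = -81.34°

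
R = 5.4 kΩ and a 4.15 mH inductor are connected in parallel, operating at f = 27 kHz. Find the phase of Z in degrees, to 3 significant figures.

ω = 2πf = 169600 rad/s
X_L = ωL = 704 Ω
Parallel: admittances add. Y = 1/R + 1/(jωL)
Y = (0.000185 − j0.00142) S
|Y| = 0.00143 S → |Z| = 1/|Y| = 698 Ω, ∠Z = −∠Y = 82.6°

82.6°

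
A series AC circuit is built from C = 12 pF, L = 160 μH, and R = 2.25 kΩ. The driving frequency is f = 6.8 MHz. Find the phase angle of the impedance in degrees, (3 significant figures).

65.3°

ω = 2πf = 4.273e+07 rad/s
X_L = ωL = 6840 Ω
X_C = 1/(ωC) = 1950 Ω
Net reactance X = X_L − X_C = 4890 Ω
Z = 2250 + j4890 Ω
|Z| = √(2250² + 4890²) = 5380 Ω
∠Z = arctan(4890/2250) = 65.3°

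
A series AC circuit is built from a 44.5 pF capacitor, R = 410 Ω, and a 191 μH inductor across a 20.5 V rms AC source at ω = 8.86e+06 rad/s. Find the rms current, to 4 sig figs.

21.85 mA

X_L = ωL = 1692 Ω
X_C = 1/(ωC) = 2536 Ω
Net reactance X = X_L − X_C = -844.1 Ω
Z = 410.0 − j844.1 Ω
|Z| = √(410.0² + 844.1²) = 938.4 Ω
I = V/|Z| = 20.5/938.4 = 21.85 mA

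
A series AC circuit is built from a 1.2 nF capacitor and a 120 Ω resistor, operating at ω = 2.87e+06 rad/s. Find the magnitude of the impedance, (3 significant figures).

314 Ω

X_C = 1/(ωC) = 290 Ω
Z = 120 − j290 Ω
|Z| = √(120² + 290²) = 314 Ω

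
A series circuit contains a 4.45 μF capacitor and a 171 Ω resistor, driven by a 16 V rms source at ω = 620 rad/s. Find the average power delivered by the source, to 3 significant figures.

X_C = 1/(ωC) = 362 Ω
Z = 171 − j362 Ω
|Z| = √(171² + 362²) = 401 Ω
∠Z = arctan(-362/171) = -64.7°
I = V/|Z| = 39.9 mA
P = VI cos φ = 16 × 0.0399 × cos(-64.7°) = 273 mW

273 mW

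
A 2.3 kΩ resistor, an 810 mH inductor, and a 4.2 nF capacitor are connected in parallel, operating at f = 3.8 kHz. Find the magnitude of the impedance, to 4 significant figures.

ω = 2πf = 23880 rad/s
X_L = ωL = 19340 Ω
X_C = 1/(ωC) = 9972 Ω
Parallel: admittances add. Y = 1/R + 1/(jωL) + jωC
Y = (0.0004348 + j4.857e-05) S
|Y| = 0.0004375 S → |Z| = 1/|Y| = 2286 Ω, ∠Z = −∠Y = -6.374°

2286 Ω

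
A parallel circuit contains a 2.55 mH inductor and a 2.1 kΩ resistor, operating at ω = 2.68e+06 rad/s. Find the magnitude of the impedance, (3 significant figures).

2010 Ω

X_L = ωL = 6830 Ω
Parallel: admittances add. Y = 1/R + 1/(jωL)
Y = (0.000476 − j0.000146) S
|Y| = 0.000498 S → |Z| = 1/|Y| = 2010 Ω, ∠Z = −∠Y = 17.1°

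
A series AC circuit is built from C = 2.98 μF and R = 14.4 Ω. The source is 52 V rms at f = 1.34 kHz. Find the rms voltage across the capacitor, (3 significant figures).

ω = 2πf = 8419 rad/s
X_C = 1/(ωC) = 39.9 Ω
Z = 14.4 − j39.9 Ω
|Z| = √(14.4² + 39.9²) = 42.4 Ω
I = V/|Z| = 1.23 A
V_C = I·|Z_C| = 1.23 × 39.9 = 48.9 V

48.9 V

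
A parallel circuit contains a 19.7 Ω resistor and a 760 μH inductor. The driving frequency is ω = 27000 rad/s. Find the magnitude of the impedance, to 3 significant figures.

14.2 Ω

X_L = ωL = 20.5 Ω
Parallel: admittances add. Y = 1/R + 1/(jωL)
Y = (0.0508 − j0.0487) S
|Y| = 0.0704 S → |Z| = 1/|Y| = 14.2 Ω, ∠Z = −∠Y = 43.8°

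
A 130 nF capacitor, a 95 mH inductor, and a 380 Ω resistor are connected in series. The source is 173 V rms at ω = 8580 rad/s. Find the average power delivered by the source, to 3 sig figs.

X_L = ωL = 815 Ω
X_C = 1/(ωC) = 897 Ω
Net reactance X = X_L − X_C = -81.4 Ω
Z = 380 − j81.4 Ω
|Z| = √(380² + 81.4²) = 389 Ω
∠Z = arctan(-81.4/380) = -12.1°
I = V/|Z| = 445 mA
P = VI cos φ = 173 × 0.445 × cos(-12.1°) = 75.3 W

75.3 W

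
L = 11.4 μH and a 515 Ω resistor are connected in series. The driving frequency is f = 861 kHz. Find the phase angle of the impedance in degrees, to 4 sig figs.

ω = 2πf = 5.41e+06 rad/s
X_L = ωL = 61.67 Ω
Z = 515.0 + j61.67 Ω
|Z| = √(515.0² + 61.67²) = 518.7 Ω
∠Z = arctan(61.67/515.0) = 6.829°

6.829°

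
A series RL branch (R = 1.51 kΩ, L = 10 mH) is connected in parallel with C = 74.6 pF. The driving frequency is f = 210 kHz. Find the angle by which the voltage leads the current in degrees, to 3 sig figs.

-70.1°

ω = 2πf = 1.319e+06 rad/s
X_L = ωL = 13200 Ω
X_C = 1/(ωC) = 10200 Ω
Branch 1 (R+jX_L): Z₁ = 1510 + j13200 Ω, |Z₁| = 13300 Ω
Branch 2 (−jX_C): Z₂ = −j10200 Ω
Parallel: Z = Z₁Z₂/(Z₁+Z₂), |Z| = 39800 Ω, ∠Z = -70.1°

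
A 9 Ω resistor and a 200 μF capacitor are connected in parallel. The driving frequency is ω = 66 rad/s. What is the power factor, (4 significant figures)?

X_C = 1/(ωC) = 75.76 Ω
Parallel: admittances add. Y = 1/R + jωC
Y = (0.1111 + j0.01320) S
|Y| = 0.1119 S → |Z| = 1/|Y| = 8.937 Ω, ∠Z = −∠Y = -6.775°
cos φ = cos(-6.775°) = 0.9930

0.9930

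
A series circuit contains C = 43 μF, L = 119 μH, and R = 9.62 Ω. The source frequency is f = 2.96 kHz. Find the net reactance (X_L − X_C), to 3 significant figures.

0.963 Ω

ω = 2πf = 18600 rad/s
X_L = ωL = 2.21 Ω
X_C = 1/(ωC) = 1.25 Ω
X = 2.21 − 1.25 = 0.963 Ω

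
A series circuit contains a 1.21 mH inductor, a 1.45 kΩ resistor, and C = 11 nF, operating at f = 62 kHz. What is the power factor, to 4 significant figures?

0.9868

ω = 2πf = 389600 rad/s
X_L = ωL = 471.4 Ω
X_C = 1/(ωC) = 233.4 Ω
Net reactance X = X_L − X_C = 238.0 Ω
Z = 1450 + j238.0 Ω
|Z| = √(1450² + 238.0²) = 1469 Ω
∠Z = arctan(238.0/1450) = 9.321°
cos φ = cos(9.321°) = 0.9868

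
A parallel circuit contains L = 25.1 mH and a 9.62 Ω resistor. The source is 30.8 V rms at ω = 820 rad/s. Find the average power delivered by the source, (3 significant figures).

98.6 W

X_L = ωL = 20.6 Ω
Parallel: admittances add. Y = 1/R + 1/(jωL)
Y = (0.104 − j0.0486) S
|Y| = 0.115 S → |Z| = 1/|Y| = 8.72 Ω, ∠Z = −∠Y = 25.1°
I = V/|Z| = 3.53 A
P = VI cos φ = 30.8 × 3.53 × cos(25.1°) = 98.6 W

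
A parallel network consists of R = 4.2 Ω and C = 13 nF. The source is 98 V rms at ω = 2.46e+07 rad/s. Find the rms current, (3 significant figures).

39.1 A

X_C = 1/(ωC) = 3.13 Ω
Parallel: admittances add. Y = 1/R + jωC
Y = (0.238 + j0.320) S
|Y| = 0.399 S → |Z| = 1/|Y| = 2.51 Ω, ∠Z = −∠Y = -53.3°
I = V/|Z| = 98/2.51 = 39.1 A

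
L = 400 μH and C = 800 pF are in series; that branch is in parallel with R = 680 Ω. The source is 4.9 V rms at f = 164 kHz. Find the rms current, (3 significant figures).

ω = 2πf = 1.03e+06 rad/s
X_L = ωL = 412 Ω
X_C = 1/(ωC) = 1210 Ω
Branch 1: Z₁ = R = 680 Ω
Branch 2 (series LC): Z₂ = j(X_L − X_C) = −j801 Ω
Parallel: Z = Z₁Z₂/(Z₁+Z₂), |Z| = 518 Ω, ∠Z = -40.3°
I = V/|Z| = 4.9/518 = 9.45 mA

9.45 mA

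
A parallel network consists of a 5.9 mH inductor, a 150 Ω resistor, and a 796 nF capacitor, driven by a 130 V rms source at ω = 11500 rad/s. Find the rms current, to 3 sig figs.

X_L = ωL = 67.8 Ω
X_C = 1/(ωC) = 109 Ω
Parallel: admittances add. Y = 1/R + 1/(jωL) + jωC
Y = (0.00667 − j0.00558) S
|Y| = 0.00870 S → |Z| = 1/|Y| = 115 Ω, ∠Z = −∠Y = 40.0°
I = V/|Z| = 130/115 = 1.13 A

1.13 A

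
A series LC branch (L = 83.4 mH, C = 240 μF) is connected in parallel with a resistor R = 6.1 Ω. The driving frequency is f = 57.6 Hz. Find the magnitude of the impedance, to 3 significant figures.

ω = 2πf = 361.9 rad/s
X_L = ωL = 30.2 Ω
X_C = 1/(ωC) = 11.5 Ω
Branch 1: Z₁ = R = 6.10 Ω
Branch 2 (series LC): Z₂ = j(X_L − X_C) = j18.7 Ω
Parallel: Z = Z₁Z₂/(Z₁+Z₂), |Z| = 5.80 Ω, ∠Z = 18.1°

5.80 Ω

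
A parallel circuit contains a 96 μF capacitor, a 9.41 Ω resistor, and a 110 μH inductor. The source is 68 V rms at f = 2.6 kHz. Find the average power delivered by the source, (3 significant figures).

491 W

ω = 2πf = 16340 rad/s
X_L = ωL = 1.80 Ω
X_C = 1/(ωC) = 0.638 Ω
Parallel: admittances add. Y = 1/R + 1/(jωL) + jωC
Y = (0.106 + j1.01) S
|Y| = 1.02 S → |Z| = 1/|Y| = 0.983 Ω, ∠Z = −∠Y = -84.0°
I = V/|Z| = 69.2 A
P = VI cos φ = 68 × 69.2 × cos(-84.0°) = 491 W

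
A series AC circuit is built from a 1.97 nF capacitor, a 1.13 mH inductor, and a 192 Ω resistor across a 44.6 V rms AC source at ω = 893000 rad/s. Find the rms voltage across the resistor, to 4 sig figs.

X_L = ωL = 1009 Ω
X_C = 1/(ωC) = 568.4 Ω
Net reactance X = X_L − X_C = 440.7 Ω
Z = 192.0 + j440.7 Ω
|Z| = √(192.0² + 440.7²) = 480.7 Ω
I = V/|Z| = 92.79 mA
V_R = I·|Z_R| = 0.09279 × 192.0 = 17.82 V

17.82 V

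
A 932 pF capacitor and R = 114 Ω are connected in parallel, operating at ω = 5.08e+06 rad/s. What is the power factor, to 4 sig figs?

0.8800

X_C = 1/(ωC) = 211.2 Ω
Parallel: admittances add. Y = 1/R + jωC
Y = (0.008772 + j0.004735) S
|Y| = 0.009968 S → |Z| = 1/|Y| = 100.3 Ω, ∠Z = −∠Y = -28.36°
cos φ = cos(-28.36°) = 0.8800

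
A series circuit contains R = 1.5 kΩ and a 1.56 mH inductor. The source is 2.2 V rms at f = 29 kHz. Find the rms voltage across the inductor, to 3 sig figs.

ω = 2πf = 182200 rad/s
X_L = ωL = 284 Ω
Z = 1500 + j284 Ω
|Z| = √(1500² + 284²) = 1530 Ω
I = V/|Z| = 1.44 mA
V_L = I·|Z_L| = 0.00144 × 284 = 0.410 V

0.410 V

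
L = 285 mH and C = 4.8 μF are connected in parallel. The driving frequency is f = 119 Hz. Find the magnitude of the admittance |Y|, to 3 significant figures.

ω = 2πf = 747.7 rad/s
X_L = ωL = 213 Ω
X_C = 1/(ωC) = 279 Ω
Parallel: admittances add. Y = 1/(jωL) + jωC
Y = (0 − j0.00110) S
|Y| = 0.00110 S → |Z| = 1/|Y| = 906 Ω, ∠Z = −∠Y = 90.0°

1.10 mS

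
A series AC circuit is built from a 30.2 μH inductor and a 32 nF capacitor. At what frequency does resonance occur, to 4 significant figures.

ω₀ = 1/√(LC) = 1/√(3.02e-05 × 3.2e-08) = 1.017e+06 rad/s
f₀ = ω₀/(2π) = 161.9 kHz

161.9 kHz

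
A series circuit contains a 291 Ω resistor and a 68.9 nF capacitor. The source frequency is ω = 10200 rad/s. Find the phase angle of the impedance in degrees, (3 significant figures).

X_C = 1/(ωC) = 1420 Ω
Z = 291 − j1420 Ω
|Z| = √(291² + 1420²) = 1450 Ω
∠Z = arctan(-1420/291) = -78.4°

-78.4°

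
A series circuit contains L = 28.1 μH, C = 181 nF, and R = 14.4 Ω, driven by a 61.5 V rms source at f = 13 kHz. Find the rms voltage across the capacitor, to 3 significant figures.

62.2 V

ω = 2πf = 81680 rad/s
X_L = ωL = 2.30 Ω
X_C = 1/(ωC) = 67.6 Ω
Net reactance X = X_L − X_C = -65.3 Ω
Z = 14.4 − j65.3 Ω
|Z| = √(14.4² + 65.3²) = 66.9 Ω
I = V/|Z| = 919 mA
V_C = I·|Z_C| = 0.919 × 67.6 = 62.2 V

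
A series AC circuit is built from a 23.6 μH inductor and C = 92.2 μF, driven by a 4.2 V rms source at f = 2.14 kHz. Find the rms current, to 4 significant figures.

ω = 2πf = 13450 rad/s
X_L = ωL = 0.3173 Ω
X_C = 1/(ωC) = 0.8066 Ω
Net reactance X = X_L − X_C = -0.4893 Ω
Z = − j0.4893 Ω
|Z| = √(0² + 0.4893²) = 0.4893 Ω
I = V/|Z| = 4.2/0.4893 = 8.584 A

8.584 A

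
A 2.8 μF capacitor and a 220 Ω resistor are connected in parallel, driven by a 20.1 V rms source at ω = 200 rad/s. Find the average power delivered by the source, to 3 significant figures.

1.84 W

X_C = 1/(ωC) = 1790 Ω
Parallel: admittances add. Y = 1/R + jωC
Y = (0.00455 + j0.000560) S
|Y| = 0.00458 S → |Z| = 1/|Y| = 218 Ω, ∠Z = −∠Y = -7.02°
I = V/|Z| = 92.1 mA
P = VI cos φ = 20.1 × 0.0921 × cos(-7.02°) = 1.84 W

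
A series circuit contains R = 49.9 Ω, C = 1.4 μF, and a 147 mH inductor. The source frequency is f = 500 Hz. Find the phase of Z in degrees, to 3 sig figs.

78.0°

ω = 2πf = 3142 rad/s
X_L = ωL = 462 Ω
X_C = 1/(ωC) = 227 Ω
Net reactance X = X_L − X_C = 234 Ω
Z = 49.9 + j234 Ω
|Z| = √(49.9² + 234²) = 240 Ω
∠Z = arctan(234/49.9) = 78.0°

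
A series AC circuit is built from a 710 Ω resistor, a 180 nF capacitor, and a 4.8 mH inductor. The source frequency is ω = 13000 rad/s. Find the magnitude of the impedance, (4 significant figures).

798.3 Ω

X_L = ωL = 62.40 Ω
X_C = 1/(ωC) = 427.4 Ω
Net reactance X = X_L − X_C = -365.0 Ω
Z = 710.0 − j365.0 Ω
|Z| = √(710.0² + 365.0²) = 798.3 Ω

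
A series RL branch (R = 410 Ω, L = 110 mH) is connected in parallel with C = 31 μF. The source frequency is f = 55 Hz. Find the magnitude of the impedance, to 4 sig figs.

ω = 2πf = 345.6 rad/s
X_L = ωL = 38.01 Ω
X_C = 1/(ωC) = 93.35 Ω
Branch 1 (R+jX_L): Z₁ = 410.0 + j38.01 Ω, |Z₁| = 411.8 Ω
Branch 2 (−jX_C): Z₂ = −j93.35 Ω
Parallel: Z = Z₁Z₂/(Z₁+Z₂), |Z| = 92.90 Ω, ∠Z = -77.02°

92.90 Ω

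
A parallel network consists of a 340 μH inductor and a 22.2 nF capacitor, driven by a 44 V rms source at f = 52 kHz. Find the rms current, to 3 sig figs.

76.9 mA

ω = 2πf = 326700 rad/s
X_L = ωL = 111 Ω
X_C = 1/(ωC) = 138 Ω
Parallel: admittances add. Y = 1/(jωL) + jωC
Y = (0 − j0.00175) S
|Y| = 0.00175 S → |Z| = 1/|Y| = 572 Ω, ∠Z = −∠Y = 90.0°
I = V/|Z| = 44/572 = 76.9 mA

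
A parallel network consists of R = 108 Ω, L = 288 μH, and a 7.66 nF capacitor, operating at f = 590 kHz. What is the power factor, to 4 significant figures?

ω = 2πf = 3.707e+06 rad/s
X_L = ωL = 1068 Ω
X_C = 1/(ωC) = 35.22 Ω
Parallel: admittances add. Y = 1/R + 1/(jωL) + jωC
Y = (0.009259 + j0.02746) S
|Y| = 0.02898 S → |Z| = 1/|Y| = 34.51 Ω, ∠Z = −∠Y = -71.37°
cos φ = cos(-71.37°) = 0.3195

0.3195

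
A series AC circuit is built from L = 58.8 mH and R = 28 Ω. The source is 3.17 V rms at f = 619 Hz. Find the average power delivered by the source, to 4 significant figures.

ω = 2πf = 3889 rad/s
X_L = ωL = 228.7 Ω
Z = 28.00 + j228.7 Ω
|Z| = √(28.00² + 228.7²) = 230.4 Ω
∠Z = arctan(228.7/28.00) = 83.02°
I = V/|Z| = 13.76 mA
P = VI cos φ = 3.17 × 0.01376 × cos(83.02°) = 5.301 mW

5.301 mW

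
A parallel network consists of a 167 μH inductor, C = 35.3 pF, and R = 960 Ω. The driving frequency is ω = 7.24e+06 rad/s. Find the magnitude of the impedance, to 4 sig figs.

841.6 Ω

X_L = ωL = 1209 Ω
X_C = 1/(ωC) = 3913 Ω
Parallel: admittances add. Y = 1/R + 1/(jωL) + jωC
Y = (0.001042 − j0.0005715) S
|Y| = 0.001188 S → |Z| = 1/|Y| = 841.6 Ω, ∠Z = −∠Y = 28.75°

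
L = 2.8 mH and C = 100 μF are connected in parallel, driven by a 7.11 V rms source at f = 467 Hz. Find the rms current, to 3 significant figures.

1.22 A

ω = 2πf = 2934 rad/s
X_L = ωL = 8.22 Ω
X_C = 1/(ωC) = 3.41 Ω
Parallel: admittances add. Y = 1/(jωL) + jωC
Y = (0 + j0.172) S
|Y| = 0.172 S → |Z| = 1/|Y| = 5.82 Ω, ∠Z = −∠Y = -90.0°
I = V/|Z| = 7.11/5.82 = 1.22 A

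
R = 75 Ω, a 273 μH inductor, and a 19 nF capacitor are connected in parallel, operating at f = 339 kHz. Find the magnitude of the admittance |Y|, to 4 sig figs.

40.98 mS

ω = 2πf = 2.13e+06 rad/s
X_L = ωL = 581.5 Ω
X_C = 1/(ωC) = 24.71 Ω
Parallel: admittances add. Y = 1/R + 1/(jωL) + jωC
Y = (0.01333 + j0.03875) S
|Y| = 0.04098 S → |Z| = 1/|Y| = 24.40 Ω, ∠Z = −∠Y = -71.01°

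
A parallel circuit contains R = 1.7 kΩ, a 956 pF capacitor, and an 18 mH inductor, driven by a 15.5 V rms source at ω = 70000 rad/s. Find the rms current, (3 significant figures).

X_L = ωL = 1260 Ω
X_C = 1/(ωC) = 14900 Ω
Parallel: admittances add. Y = 1/R + 1/(jωL) + jωC
Y = (0.000588 − j0.000727) S
|Y| = 0.000935 S → |Z| = 1/|Y| = 1070 Ω, ∠Z = −∠Y = 51.0°
I = V/|Z| = 15.5/1070 = 14.5 mA

14.5 mA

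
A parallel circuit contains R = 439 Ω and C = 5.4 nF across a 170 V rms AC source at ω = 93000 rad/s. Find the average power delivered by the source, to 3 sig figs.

X_C = 1/(ωC) = 1990 Ω
Parallel: admittances add. Y = 1/R + jωC
Y = (0.00228 + j0.000502) S
|Y| = 0.00233 S → |Z| = 1/|Y| = 429 Ω, ∠Z = −∠Y = -12.4°
I = V/|Z| = 397 mA
P = VI cos φ = 170 × 0.397 × cos(-12.4°) = 65.8 W

65.8 W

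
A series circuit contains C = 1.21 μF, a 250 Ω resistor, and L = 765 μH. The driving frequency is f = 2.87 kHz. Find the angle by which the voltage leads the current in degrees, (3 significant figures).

ω = 2πf = 18030 rad/s
X_L = ωL = 13.8 Ω
X_C = 1/(ωC) = 45.8 Ω
Net reactance X = X_L − X_C = -32.0 Ω
Z = 250 − j32.0 Ω
|Z| = √(250² + 32.0²) = 252 Ω
∠Z = arctan(-32.0/250) = -7.30°

-7.30°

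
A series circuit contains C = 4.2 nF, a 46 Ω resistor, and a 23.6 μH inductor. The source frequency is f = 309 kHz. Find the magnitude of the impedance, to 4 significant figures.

ω = 2πf = 1.942e+06 rad/s
X_L = ωL = 45.82 Ω
X_C = 1/(ωC) = 122.6 Ω
Net reactance X = X_L − X_C = -76.81 Ω
Z = 46.00 − j76.81 Ω
|Z| = √(46.00² + 76.81²) = 89.54 Ω

89.54 Ω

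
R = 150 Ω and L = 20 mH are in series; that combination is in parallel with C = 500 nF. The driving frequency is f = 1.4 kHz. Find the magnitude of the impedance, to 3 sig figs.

ω = 2πf = 8796 rad/s
X_L = ωL = 176 Ω
X_C = 1/(ωC) = 227 Ω
Branch 1 (R+jX_L): Z₁ = 150 + j176 Ω, |Z₁| = 231 Ω
Branch 2 (−jX_C): Z₂ = −j227 Ω
Parallel: Z = Z₁Z₂/(Z₁+Z₂), |Z| = 331 Ω, ∠Z = -21.5°

331 Ω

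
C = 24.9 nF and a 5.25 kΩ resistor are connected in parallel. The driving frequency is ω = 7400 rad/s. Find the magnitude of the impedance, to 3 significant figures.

X_C = 1/(ωC) = 5430 Ω
Parallel: admittances add. Y = 1/R + jωC
Y = (0.000190 + j0.000184) S
|Y| = 0.000265 S → |Z| = 1/|Y| = 3770 Ω, ∠Z = −∠Y = -44.0°

3770 Ω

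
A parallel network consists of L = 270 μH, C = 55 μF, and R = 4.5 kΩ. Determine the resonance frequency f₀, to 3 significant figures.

1.31 kHz

ω₀ = 1/√(LC) = 1/√(0.00027 × 5.5e-05) = 8206 rad/s
f₀ = ω₀/(2π) = 1.31 kHz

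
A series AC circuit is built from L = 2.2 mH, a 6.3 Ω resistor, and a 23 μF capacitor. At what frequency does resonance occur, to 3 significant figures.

708 Hz

ω₀ = 1/√(LC) = 1/√(0.0022 × 2.3e-05) = 4446 rad/s
f₀ = ω₀/(2π) = 708 Hz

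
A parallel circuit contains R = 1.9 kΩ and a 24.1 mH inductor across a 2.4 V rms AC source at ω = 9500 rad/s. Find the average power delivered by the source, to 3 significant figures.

3.03 mW

X_L = ωL = 229 Ω
Parallel: admittances add. Y = 1/R + 1/(jωL)
Y = (0.000526 − j0.00437) S
|Y| = 0.00440 S → |Z| = 1/|Y| = 227 Ω, ∠Z = −∠Y = 83.1°
I = V/|Z| = 10.6 mA
P = VI cos φ = 2.4 × 0.0106 × cos(83.1°) = 3.03 mW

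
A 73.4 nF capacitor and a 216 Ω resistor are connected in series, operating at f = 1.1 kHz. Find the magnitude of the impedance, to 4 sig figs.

1983 Ω

ω = 2πf = 6912 rad/s
X_C = 1/(ωC) = 1971 Ω
Z = 216.0 − j1971 Ω
|Z| = √(216.0² + 1971²) = 1983 Ω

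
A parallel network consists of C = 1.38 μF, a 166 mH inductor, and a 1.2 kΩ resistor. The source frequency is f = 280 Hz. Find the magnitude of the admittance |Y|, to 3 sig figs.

1.30 mS

ω = 2πf = 1759 rad/s
X_L = ωL = 292 Ω
X_C = 1/(ωC) = 412 Ω
Parallel: admittances add. Y = 1/R + 1/(jωL) + jωC
Y = (0.000833 − j0.000996) S
|Y| = 0.00130 S → |Z| = 1/|Y| = 770 Ω, ∠Z = −∠Y = 50.1°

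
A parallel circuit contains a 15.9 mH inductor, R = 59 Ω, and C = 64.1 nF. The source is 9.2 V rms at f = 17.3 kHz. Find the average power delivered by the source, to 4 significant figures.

1.435 W

ω = 2πf = 108700 rad/s
X_L = ωL = 1728 Ω
X_C = 1/(ωC) = 143.5 Ω
Parallel: admittances add. Y = 1/R + 1/(jωL) + jωC
Y = (0.01695 + j0.006389) S
|Y| = 0.01811 S → |Z| = 1/|Y| = 55.21 Ω, ∠Z = −∠Y = -20.65°
I = V/|Z| = 166.6 mA
P = VI cos φ = 9.2 × 0.1666 × cos(-20.65°) = 1.435 W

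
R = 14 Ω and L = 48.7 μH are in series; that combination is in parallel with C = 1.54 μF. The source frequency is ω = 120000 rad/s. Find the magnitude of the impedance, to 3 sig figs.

X_L = ωL = 5.84 Ω
X_C = 1/(ωC) = 5.41 Ω
Branch 1 (R+jX_L): Z₁ = 14.0 + j5.84 Ω, |Z₁| = 15.2 Ω
Branch 2 (−jX_C): Z₂ = −j5.41 Ω
Parallel: Z = Z₁Z₂/(Z₁+Z₂), |Z| = 5.86 Ω, ∠Z = -69.1°

5.86 Ω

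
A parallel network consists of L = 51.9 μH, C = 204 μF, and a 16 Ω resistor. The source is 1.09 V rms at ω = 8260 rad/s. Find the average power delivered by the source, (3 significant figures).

X_L = ωL = 0.429 Ω
X_C = 1/(ωC) = 0.593 Ω
Parallel: admittances add. Y = 1/R + 1/(jωL) + jωC
Y = (0.0625 − j0.648) S
|Y| = 0.651 S → |Z| = 1/|Y| = 1.54 Ω, ∠Z = −∠Y = 84.5°
I = V/|Z| = 709 mA
P = VI cos φ = 1.09 × 0.709 × cos(84.5°) = 74.3 mW

74.3 mW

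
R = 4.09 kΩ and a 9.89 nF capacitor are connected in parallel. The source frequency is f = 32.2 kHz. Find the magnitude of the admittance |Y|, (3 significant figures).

ω = 2πf = 202300 rad/s
X_C = 1/(ωC) = 500 Ω
Parallel: admittances add. Y = 1/R + jωC
Y = (0.000244 + j0.00200) S
|Y| = 0.00202 S → |Z| = 1/|Y| = 496 Ω, ∠Z = −∠Y = -83.0°

2.02 mS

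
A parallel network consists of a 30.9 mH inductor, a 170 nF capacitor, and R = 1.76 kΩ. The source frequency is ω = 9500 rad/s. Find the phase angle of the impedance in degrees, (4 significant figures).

72.40°

X_L = ωL = 293.6 Ω
X_C = 1/(ωC) = 619.2 Ω
Parallel: admittances add. Y = 1/R + 1/(jωL) + jωC
Y = (0.0005682 − j0.001792) S
|Y| = 0.001880 S → |Z| = 1/|Y| = 532.1 Ω, ∠Z = −∠Y = 72.40°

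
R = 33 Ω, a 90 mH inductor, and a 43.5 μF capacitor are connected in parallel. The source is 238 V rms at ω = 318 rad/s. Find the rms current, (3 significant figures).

X_L = ωL = 28.6 Ω
X_C = 1/(ωC) = 72.3 Ω
Parallel: admittances add. Y = 1/R + 1/(jωL) + jωC
Y = (0.0303 − j0.0211) S
|Y| = 0.0369 S → |Z| = 1/|Y| = 27.1 Ω, ∠Z = −∠Y = 34.9°
I = V/|Z| = 238/27.1 = 8.79 A

8.79 A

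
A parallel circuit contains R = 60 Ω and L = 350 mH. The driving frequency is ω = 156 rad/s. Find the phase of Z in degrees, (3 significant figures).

X_L = ωL = 54.6 Ω
Parallel: admittances add. Y = 1/R + 1/(jωL)
Y = (0.0167 − j0.0183) S
|Y| = 0.0248 S → |Z| = 1/|Y| = 40.4 Ω, ∠Z = −∠Y = 47.7°

47.7°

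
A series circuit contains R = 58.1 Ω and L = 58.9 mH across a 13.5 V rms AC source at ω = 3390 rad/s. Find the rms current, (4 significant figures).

X_L = ωL = 199.7 Ω
Z = 58.10 + j199.7 Ω
|Z| = √(58.10² + 199.7²) = 208.0 Ω
I = V/|Z| = 13.5/208.0 = 64.92 mA

64.92 mA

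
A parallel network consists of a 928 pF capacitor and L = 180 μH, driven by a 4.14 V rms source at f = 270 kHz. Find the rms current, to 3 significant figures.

7.04 mA

ω = 2πf = 1.696e+06 rad/s
X_L = ωL = 305 Ω
X_C = 1/(ωC) = 635 Ω
Parallel: admittances add. Y = 1/(jωL) + jωC
Y = (0 − j0.00170) S
|Y| = 0.00170 S → |Z| = 1/|Y| = 588 Ω, ∠Z = −∠Y = 90.0°
I = V/|Z| = 4.14/588 = 7.04 mA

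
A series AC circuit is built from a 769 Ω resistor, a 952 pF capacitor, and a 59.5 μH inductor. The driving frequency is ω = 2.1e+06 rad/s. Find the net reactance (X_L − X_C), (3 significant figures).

-375 Ω

X_L = ωL = 125 Ω
X_C = 1/(ωC) = 500 Ω
X = 125 − 500 = -375 Ω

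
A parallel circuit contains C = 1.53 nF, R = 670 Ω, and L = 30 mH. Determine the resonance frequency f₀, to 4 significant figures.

ω₀ = 1/√(LC) = 1/√(0.03 × 1.53e-09) = 147600 rad/s
f₀ = ω₀/(2π) = 23.49 kHz

23.49 kHz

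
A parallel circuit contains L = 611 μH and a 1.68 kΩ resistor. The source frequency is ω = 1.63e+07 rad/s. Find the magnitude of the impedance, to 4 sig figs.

X_L = ωL = 9959 Ω
Parallel: admittances add. Y = 1/R + 1/(jωL)
Y = (0.0005952 − j0.0001004) S
|Y| = 0.0006036 S → |Z| = 1/|Y| = 1657 Ω, ∠Z = −∠Y = 9.575°

1657 Ω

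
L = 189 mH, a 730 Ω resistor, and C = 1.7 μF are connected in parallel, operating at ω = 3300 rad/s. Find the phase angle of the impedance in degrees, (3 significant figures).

X_L = ωL = 624 Ω
X_C = 1/(ωC) = 178 Ω
Parallel: admittances add. Y = 1/R + 1/(jωL) + jωC
Y = (0.00137 + j0.00401) S
|Y| = 0.00423 S → |Z| = 1/|Y| = 236 Ω, ∠Z = −∠Y = -71.1°

-71.1°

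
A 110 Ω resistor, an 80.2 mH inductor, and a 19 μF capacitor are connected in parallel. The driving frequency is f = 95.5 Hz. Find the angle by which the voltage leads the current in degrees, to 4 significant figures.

ω = 2πf = 600.0 rad/s
X_L = ωL = 48.12 Ω
X_C = 1/(ωC) = 87.71 Ω
Parallel: admittances add. Y = 1/R + 1/(jωL) + jωC
Y = (0.009091 − j0.009379) S
|Y| = 0.01306 S → |Z| = 1/|Y| = 76.56 Ω, ∠Z = −∠Y = 45.89°

45.89°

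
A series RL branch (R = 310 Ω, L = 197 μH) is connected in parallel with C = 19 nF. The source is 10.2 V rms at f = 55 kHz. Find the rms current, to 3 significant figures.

ω = 2πf = 345600 rad/s
X_L = ωL = 68.1 Ω
X_C = 1/(ωC) = 152 Ω
Branch 1 (R+jX_L): Z₁ = 310 + j68.1 Ω, |Z₁| = 317 Ω
Branch 2 (−jX_C): Z₂ = −j152 Ω
Parallel: Z = Z₁Z₂/(Z₁+Z₂), |Z| = 150 Ω, ∠Z = -62.4°
I = V/|Z| = 10.2/150 = 67.8 mA

67.8 mA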